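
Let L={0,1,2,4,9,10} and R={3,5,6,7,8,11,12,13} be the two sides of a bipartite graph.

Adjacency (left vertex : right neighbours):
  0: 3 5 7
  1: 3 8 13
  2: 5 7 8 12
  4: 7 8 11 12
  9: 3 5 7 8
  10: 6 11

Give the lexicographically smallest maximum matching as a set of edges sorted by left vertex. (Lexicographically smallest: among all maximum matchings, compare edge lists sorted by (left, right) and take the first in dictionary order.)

|M| = 6 (so the lex-smallest maximum matching has 6 edges)
process left vertices in ascending order; for each, take the smallest-labelled available neighbour that still permits 6 edges overall, or leave it unmatched if none does
lex-smallest matching: {0-3, 1-8, 2-5, 4-11, 9-7, 10-6}

Lex-smallest maximum matching: {(0,3), (1,8), (2,5), (4,11), (9,7), (10,6)}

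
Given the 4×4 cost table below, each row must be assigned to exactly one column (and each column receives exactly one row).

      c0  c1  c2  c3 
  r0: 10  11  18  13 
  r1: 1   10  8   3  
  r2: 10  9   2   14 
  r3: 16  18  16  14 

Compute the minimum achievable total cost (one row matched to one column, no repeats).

Minimum assignment cost: 28

optimal assignment: row0→col1 (cost 11), row1→col0 (cost 1), row2→col2 (cost 2), row3→col3 (cost 14)
total = 11 + 1 + 2 + 14 = 28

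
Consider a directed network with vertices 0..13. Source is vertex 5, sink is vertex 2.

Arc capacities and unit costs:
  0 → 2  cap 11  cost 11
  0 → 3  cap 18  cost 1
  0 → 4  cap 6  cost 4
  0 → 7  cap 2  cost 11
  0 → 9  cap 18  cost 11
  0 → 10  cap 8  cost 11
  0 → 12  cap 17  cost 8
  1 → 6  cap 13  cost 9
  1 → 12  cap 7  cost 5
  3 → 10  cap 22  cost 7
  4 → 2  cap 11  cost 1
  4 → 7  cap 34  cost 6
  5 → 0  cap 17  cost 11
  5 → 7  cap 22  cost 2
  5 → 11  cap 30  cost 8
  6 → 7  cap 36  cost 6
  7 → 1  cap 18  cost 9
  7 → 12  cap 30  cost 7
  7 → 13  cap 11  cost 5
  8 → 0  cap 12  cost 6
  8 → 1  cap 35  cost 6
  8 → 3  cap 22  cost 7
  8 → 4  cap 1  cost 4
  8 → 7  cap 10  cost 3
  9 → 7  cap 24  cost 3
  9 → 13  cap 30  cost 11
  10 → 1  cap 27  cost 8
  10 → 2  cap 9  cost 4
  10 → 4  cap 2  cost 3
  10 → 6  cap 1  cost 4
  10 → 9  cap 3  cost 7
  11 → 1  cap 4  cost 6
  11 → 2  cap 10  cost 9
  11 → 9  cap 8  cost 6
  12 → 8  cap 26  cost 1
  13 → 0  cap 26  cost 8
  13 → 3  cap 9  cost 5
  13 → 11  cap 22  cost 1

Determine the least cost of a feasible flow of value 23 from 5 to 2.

Minimum cost for 23 units: 413

shortest-cost path #1: 5→7→12→8→4→2 push 1 @ unit cost 15 (adds 15)
shortest-cost path #2: 5→0→4→2 push 6 @ unit cost 16 (adds 96)
shortest-cost path #3: 5→11→2 push 10 @ unit cost 17 (adds 170)
shortest-cost path #4: 5→0→2 push 6 @ unit cost 22 (adds 132)
total cost = 413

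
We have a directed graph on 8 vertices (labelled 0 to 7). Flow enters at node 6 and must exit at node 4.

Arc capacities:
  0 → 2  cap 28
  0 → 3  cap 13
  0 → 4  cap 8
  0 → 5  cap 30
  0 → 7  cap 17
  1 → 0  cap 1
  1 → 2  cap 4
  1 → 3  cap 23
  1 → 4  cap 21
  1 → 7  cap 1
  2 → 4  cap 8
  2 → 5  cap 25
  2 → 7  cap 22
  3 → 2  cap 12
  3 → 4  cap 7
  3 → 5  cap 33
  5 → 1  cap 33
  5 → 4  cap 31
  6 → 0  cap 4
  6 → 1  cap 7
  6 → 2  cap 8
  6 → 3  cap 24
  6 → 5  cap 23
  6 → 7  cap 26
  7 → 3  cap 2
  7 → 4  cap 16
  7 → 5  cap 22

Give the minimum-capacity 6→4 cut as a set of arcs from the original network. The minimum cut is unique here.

augment #1: 6→0→4 push 4
augment #2: 6→1→4 push 7
augment #3: 6→2→4 push 8
augment #4: 6→3→4 push 7
augment #5: 6→5→4 push 23
augment #6: 6→7→4 push 16
augment #7: 6→3→5→4 push 8
augment #8: 6→3→5→1→4 push 9
augment #9: 6→7→5→1→4 push 5
augment #10: 6→7→5→1→0→4 push 1
max flow = 88; residual-reachable set from 6 gives S-side
cut edges (S→T): {(1,0), (1,4), (2,4), (3,4), (5,4), (6,0), (7,4)} total cap 88

Min-cut arcs: {(1,0), (1,4), (2,4), (3,4), (5,4), (6,0), (7,4)} (total capacity 88)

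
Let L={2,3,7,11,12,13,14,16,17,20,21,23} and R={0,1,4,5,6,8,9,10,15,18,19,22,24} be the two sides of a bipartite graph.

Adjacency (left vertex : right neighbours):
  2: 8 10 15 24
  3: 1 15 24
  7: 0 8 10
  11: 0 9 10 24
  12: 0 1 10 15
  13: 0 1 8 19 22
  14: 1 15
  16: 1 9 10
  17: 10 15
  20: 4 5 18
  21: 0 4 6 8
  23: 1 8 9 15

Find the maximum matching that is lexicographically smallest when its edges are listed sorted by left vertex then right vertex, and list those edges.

Lex-smallest maximum matching: {(2,8), (3,1), (7,0), (11,24), (12,10), (13,19), (14,15), (16,9), (20,4), (21,6)}

|M| = 10 (so the lex-smallest maximum matching has 10 edges)
process left vertices in ascending order; for each, take the smallest-labelled available neighbour that still permits 10 edges overall, or leave it unmatched if none does
lex-smallest matching: {2-8, 3-1, 7-0, 11-24, 12-10, 13-19, 14-15, 16-9, 20-4, 21-6}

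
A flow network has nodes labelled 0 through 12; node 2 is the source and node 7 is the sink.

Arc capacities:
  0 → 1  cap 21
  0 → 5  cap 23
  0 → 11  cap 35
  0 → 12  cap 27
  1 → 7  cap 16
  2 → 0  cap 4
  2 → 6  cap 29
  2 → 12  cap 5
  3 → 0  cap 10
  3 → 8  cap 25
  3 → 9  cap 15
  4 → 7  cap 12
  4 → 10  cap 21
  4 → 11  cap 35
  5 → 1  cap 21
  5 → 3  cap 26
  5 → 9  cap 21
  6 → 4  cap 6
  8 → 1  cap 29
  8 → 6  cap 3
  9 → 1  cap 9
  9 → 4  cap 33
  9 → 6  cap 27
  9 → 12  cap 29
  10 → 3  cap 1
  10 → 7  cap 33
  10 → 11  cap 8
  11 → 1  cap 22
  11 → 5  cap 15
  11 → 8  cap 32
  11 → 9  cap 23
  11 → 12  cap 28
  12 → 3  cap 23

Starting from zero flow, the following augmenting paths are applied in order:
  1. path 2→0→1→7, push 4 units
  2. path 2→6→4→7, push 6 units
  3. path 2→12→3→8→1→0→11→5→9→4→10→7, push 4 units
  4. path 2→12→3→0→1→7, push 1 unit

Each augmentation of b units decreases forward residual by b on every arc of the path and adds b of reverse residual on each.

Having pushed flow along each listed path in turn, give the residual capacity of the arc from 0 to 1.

after path 1 (2→0→1→7, push 4): res(0,1)=17
after path 2 (2→6→4→7, push 6): res(0,1)=17
after path 3 (2→12→3→8→1→0→11→5→9→4→10→7, push 4): res(0,1)=21
after path 4 (2→12→3→0→1→7, push 1): res(0,1)=20

Residual capacity of (0,1): 20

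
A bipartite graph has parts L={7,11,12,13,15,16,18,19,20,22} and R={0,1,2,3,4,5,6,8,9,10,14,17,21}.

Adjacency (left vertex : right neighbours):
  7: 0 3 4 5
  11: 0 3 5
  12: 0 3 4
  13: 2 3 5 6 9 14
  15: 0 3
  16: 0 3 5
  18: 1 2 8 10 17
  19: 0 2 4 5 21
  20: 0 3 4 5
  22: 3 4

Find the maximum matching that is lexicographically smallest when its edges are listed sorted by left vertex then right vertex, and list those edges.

Lex-smallest maximum matching: {(7,0), (11,3), (12,4), (13,2), (16,5), (18,1), (19,21)}

|M| = 7 (so the lex-smallest maximum matching has 7 edges)
process left vertices in ascending order; for each, take the smallest-labelled available neighbour that still permits 7 edges overall, or leave it unmatched if none does
lex-smallest matching: {7-0, 11-3, 12-4, 13-2, 16-5, 18-1, 19-21}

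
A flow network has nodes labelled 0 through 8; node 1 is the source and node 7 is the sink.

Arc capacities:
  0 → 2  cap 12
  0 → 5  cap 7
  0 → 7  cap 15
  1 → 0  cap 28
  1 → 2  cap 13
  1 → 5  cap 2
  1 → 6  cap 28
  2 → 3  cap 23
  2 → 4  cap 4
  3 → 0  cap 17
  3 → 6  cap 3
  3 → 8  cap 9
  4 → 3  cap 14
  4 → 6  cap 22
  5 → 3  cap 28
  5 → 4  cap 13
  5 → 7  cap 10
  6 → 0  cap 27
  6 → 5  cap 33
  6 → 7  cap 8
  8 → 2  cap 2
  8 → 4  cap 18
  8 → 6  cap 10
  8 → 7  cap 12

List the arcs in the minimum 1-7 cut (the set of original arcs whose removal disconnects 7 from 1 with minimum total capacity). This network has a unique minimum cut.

Min-cut arcs: {(0,7), (3,8), (5,7), (6,7)} (total capacity 42)

augment #1: 1→0→7 push 15
augment #2: 1→5→7 push 2
augment #3: 1→6→7 push 8
augment #4: 1→0→5→7 push 7
augment #5: 1→6→5→7 push 1
augment #6: 1→2→3→8→7 push 9
max flow = 42; residual-reachable set from 1 gives S-side
cut edges (S→T): {(0,7), (3,8), (5,7), (6,7)} total cap 42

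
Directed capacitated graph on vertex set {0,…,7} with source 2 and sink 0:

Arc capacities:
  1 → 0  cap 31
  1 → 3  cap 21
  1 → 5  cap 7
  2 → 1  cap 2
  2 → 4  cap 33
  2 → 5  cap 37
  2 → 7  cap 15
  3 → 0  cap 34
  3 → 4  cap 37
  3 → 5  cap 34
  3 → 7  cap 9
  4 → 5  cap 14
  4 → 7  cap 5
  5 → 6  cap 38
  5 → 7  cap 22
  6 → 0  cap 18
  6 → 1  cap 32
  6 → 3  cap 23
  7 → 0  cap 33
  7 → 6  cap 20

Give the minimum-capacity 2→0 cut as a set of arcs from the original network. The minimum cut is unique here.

augment #1: 2→1→0 push 2
augment #2: 2→7→0 push 15
augment #3: 2→4→7→0 push 5
augment #4: 2→5→6→0 push 18
augment #5: 2→5→7→0 push 13
augment #6: 2→5→6→1→0 push 6
augment #7: 2→4→5→6→1→0 push 14
max flow = 73; residual-reachable set from 2 gives S-side
cut edges (S→T): {(2,1), (2,5), (2,7), (4,5), (4,7)} total cap 73

Min-cut arcs: {(2,1), (2,5), (2,7), (4,5), (4,7)} (total capacity 73)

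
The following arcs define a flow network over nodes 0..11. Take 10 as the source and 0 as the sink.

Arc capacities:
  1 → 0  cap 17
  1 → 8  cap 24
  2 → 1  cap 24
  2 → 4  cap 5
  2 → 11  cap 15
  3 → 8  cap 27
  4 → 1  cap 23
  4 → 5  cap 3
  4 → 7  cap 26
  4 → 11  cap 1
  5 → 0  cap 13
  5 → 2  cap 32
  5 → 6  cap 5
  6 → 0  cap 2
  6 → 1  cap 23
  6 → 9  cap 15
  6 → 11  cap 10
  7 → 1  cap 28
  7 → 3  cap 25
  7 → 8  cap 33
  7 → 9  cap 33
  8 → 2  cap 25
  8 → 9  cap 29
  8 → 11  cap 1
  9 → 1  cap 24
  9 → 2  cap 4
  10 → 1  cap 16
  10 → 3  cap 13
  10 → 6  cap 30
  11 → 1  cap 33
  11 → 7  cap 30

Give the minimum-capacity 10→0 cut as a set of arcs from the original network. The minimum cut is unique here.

augment #1: 10→1→0 push 16
augment #2: 10→6→0 push 2
augment #3: 10→6→1→0 push 1
augment #4: 10→3→8→2→4→5→0 push 3
max flow = 22; residual-reachable set from 10 gives S-side
cut edges (S→T): {(1,0), (4,5), (6,0)} total cap 22

Min-cut arcs: {(1,0), (4,5), (6,0)} (total capacity 22)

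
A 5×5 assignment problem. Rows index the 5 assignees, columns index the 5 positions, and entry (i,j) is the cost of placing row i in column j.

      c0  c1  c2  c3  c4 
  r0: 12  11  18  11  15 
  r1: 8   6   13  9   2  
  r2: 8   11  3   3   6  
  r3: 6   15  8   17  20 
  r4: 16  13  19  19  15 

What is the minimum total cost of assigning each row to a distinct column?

optimal assignment: row0→col3 (cost 11), row1→col4 (cost 2), row2→col2 (cost 3), row3→col0 (cost 6), row4→col1 (cost 13)
total = 11 + 2 + 3 + 6 + 13 = 35

Minimum assignment cost: 35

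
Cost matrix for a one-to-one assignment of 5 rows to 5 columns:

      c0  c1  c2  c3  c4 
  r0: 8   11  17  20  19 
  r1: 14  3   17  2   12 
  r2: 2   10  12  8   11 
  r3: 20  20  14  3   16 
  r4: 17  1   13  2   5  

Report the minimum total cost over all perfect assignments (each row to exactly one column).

optimal assignment: row0→col2 (cost 17), row1→col1 (cost 3), row2→col0 (cost 2), row3→col3 (cost 3), row4→col4 (cost 5)
total = 17 + 3 + 2 + 3 + 5 = 30

Minimum assignment cost: 30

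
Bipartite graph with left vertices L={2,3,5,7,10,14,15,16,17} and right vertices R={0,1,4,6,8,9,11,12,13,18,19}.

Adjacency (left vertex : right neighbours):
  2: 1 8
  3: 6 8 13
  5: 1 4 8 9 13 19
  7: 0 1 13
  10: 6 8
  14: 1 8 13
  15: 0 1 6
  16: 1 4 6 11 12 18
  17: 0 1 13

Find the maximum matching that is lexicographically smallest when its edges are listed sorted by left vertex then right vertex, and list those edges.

Lex-smallest maximum matching: {(2,1), (3,6), (5,4), (7,0), (10,8), (14,13), (16,11)}

|M| = 7 (so the lex-smallest maximum matching has 7 edges)
process left vertices in ascending order; for each, take the smallest-labelled available neighbour that still permits 7 edges overall, or leave it unmatched if none does
lex-smallest matching: {2-1, 3-6, 5-4, 7-0, 10-8, 14-13, 16-11}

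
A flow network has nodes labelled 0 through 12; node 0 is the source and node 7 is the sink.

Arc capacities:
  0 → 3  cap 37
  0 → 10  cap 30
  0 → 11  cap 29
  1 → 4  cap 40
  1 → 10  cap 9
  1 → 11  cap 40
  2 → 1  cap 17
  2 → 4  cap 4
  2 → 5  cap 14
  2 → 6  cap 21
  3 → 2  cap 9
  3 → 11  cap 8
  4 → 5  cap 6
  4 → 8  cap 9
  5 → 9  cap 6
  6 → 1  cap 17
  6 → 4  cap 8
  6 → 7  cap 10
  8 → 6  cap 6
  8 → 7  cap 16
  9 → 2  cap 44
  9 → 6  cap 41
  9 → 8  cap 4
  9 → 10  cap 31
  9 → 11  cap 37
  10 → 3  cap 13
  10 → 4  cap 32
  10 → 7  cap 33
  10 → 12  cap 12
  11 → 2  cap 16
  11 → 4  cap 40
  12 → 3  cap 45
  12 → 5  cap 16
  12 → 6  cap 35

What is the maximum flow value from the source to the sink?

Maximum flow value: 56

augment #1: 0→10→7 bottleneck 30, total now 30
augment #2: 0→3→2→6→7 bottleneck 9, total now 39
augment #3: 0→11→2→6→7 bottleneck 1, total now 40
augment #4: 0→11→4→8→7 bottleneck 9, total now 49
augment #5: 0→11→2→1→10→7 bottleneck 3, total now 52
augment #6: 0→11→2→5→9→8→7 bottleneck 4, total now 56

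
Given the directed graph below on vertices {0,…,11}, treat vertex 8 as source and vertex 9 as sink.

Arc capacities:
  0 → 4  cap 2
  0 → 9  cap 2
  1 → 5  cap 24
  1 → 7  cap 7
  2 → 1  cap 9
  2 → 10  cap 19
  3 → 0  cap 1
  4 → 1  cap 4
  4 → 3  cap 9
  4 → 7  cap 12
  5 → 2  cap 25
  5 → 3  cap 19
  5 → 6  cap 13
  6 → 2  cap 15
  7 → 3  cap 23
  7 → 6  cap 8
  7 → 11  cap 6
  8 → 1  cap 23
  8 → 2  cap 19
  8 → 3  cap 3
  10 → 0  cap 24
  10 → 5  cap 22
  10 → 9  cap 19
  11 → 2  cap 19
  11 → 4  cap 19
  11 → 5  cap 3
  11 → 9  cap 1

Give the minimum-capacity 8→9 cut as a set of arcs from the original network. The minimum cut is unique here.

Min-cut arcs: {(2,10), (3,0), (11,9)} (total capacity 21)

augment #1: 8→2→10→9 push 19
augment #2: 8→3→0→9 push 1
augment #3: 8→1→7→11→9 push 1
max flow = 21; residual-reachable set from 8 gives S-side
cut edges (S→T): {(2,10), (3,0), (11,9)} total cap 21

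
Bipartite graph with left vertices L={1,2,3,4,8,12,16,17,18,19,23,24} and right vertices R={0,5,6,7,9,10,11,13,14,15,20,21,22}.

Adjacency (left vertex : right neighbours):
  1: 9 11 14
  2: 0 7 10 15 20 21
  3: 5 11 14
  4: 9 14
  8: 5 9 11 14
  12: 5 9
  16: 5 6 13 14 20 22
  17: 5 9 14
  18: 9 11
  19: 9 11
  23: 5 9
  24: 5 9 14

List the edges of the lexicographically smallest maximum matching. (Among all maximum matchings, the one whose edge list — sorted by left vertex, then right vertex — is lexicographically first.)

|M| = 6 (so the lex-smallest maximum matching has 6 edges)
process left vertices in ascending order; for each, take the smallest-labelled available neighbour that still permits 6 edges overall, or leave it unmatched if none does
lex-smallest matching: {1-9, 2-0, 3-5, 4-14, 8-11, 16-6}

Lex-smallest maximum matching: {(1,9), (2,0), (3,5), (4,14), (8,11), (16,6)}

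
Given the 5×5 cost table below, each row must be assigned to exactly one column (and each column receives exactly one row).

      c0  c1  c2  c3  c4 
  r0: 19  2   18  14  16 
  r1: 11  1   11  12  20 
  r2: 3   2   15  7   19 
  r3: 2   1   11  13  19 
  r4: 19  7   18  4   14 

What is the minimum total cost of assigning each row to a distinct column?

one of 3 optimal assignments: row0→col4 (cost 16), row1→col1 (cost 1), row2→col0 (cost 3), row3→col2 (cost 11), row4→col3 (cost 4)
total = 16 + 1 + 3 + 11 + 4 = 35

Minimum assignment cost: 35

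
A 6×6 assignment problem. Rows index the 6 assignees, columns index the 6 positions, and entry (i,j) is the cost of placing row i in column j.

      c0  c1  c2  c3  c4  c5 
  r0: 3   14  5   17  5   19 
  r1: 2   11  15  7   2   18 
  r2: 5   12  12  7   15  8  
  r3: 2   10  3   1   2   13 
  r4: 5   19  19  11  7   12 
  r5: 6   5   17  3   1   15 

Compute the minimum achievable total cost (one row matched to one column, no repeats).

Minimum assignment cost: 26

optimal assignment: row0→col2 (cost 5), row1→col4 (cost 2), row2→col5 (cost 8), row3→col3 (cost 1), row4→col0 (cost 5), row5→col1 (cost 5)
total = 5 + 2 + 8 + 1 + 5 + 5 = 26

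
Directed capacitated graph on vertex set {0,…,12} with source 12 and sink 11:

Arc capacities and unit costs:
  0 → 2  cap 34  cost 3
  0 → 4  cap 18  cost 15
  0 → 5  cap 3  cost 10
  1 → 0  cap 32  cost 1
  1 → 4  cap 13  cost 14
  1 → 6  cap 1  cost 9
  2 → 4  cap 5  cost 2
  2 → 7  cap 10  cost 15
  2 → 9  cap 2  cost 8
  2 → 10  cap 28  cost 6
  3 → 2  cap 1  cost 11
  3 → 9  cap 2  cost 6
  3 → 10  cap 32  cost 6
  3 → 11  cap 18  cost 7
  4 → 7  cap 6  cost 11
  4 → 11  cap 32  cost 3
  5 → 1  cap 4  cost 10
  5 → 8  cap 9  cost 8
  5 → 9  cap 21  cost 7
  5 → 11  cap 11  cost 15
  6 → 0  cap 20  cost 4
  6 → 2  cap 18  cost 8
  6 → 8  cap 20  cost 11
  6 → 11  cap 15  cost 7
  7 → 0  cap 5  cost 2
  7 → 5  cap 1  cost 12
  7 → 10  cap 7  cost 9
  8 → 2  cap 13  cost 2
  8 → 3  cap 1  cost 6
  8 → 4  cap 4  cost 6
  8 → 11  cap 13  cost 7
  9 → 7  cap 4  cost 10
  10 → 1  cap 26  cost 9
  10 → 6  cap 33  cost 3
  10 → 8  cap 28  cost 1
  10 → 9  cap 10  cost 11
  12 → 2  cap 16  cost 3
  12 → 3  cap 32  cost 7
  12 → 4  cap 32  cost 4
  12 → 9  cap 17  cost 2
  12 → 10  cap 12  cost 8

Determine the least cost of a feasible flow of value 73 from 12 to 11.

Minimum cost for 73 units: 875

shortest-cost path #1: 12→4→11 push 32 @ unit cost 7 (adds 224)
shortest-cost path #2: 12→3→11 push 18 @ unit cost 14 (adds 252)
shortest-cost path #3: 12→10→8→11 push 12 @ unit cost 16 (adds 192)
shortest-cost path #4: 12→2→10→8→11 push 1 @ unit cost 17 (adds 17)
shortest-cost path #5: 12→2→10→6→11 push 10 @ unit cost 19 (adds 190)
total cost = 875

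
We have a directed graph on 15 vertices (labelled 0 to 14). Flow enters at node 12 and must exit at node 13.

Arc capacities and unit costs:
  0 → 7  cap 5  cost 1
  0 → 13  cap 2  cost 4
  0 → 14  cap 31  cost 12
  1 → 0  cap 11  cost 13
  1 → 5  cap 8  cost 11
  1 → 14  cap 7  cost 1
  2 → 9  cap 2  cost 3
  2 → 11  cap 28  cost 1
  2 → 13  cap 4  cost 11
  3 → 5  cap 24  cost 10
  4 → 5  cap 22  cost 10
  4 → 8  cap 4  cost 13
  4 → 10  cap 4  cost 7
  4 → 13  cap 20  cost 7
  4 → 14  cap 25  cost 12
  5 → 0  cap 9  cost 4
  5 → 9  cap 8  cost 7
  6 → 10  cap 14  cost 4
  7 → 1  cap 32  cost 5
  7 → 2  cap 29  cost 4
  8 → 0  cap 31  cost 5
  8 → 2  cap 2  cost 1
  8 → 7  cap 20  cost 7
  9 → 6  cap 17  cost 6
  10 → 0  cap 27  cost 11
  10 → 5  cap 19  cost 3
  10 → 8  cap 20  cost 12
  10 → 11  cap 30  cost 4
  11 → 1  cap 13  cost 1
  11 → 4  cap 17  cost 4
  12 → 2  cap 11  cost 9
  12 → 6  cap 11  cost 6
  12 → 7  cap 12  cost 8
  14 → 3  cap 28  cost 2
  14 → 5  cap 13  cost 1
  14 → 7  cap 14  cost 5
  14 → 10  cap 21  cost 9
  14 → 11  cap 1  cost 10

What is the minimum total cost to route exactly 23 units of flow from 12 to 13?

shortest-cost path #1: 12→2→13 push 4 @ unit cost 20 (adds 80)
shortest-cost path #2: 12→2→11→4→13 push 7 @ unit cost 21 (adds 147)
shortest-cost path #3: 12→6→10→5→0→13 push 2 @ unit cost 21 (adds 42)
shortest-cost path #4: 12→7→2→11→4→13 push 10 @ unit cost 24 (adds 240)
total cost = 509

Minimum cost for 23 units: 509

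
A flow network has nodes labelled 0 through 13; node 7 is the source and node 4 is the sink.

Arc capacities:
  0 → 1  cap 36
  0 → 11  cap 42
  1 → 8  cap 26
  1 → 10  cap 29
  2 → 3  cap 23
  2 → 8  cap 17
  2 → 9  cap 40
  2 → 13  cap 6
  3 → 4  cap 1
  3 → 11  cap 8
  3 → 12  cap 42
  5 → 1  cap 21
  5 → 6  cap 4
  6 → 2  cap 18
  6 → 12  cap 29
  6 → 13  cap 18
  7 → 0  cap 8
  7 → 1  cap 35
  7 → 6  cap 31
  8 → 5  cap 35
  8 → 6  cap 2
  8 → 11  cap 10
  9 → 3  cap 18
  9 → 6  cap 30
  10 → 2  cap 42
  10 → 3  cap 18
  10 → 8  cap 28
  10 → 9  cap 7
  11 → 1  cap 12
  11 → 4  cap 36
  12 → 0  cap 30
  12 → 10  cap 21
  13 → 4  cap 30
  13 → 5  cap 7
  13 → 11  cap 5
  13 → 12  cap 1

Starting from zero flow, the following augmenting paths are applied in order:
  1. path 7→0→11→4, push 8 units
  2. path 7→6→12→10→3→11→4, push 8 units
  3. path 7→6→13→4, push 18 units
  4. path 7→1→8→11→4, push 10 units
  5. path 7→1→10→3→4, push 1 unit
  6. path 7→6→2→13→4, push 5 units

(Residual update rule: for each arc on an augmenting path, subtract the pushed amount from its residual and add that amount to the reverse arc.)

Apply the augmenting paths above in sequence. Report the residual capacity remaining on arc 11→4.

after path 1 (7→0→11→4, push 8): res(11,4)=28
after path 2 (7→6→12→10→3→11→4, push 8): res(11,4)=20
after path 3 (7→6→13→4, push 18): res(11,4)=20
after path 4 (7→1→8→11→4, push 10): res(11,4)=10
after path 5 (7→1→10→3→4, push 1): res(11,4)=10
after path 6 (7→6→2→13→4, push 5): res(11,4)=10

Residual capacity of (11,4): 10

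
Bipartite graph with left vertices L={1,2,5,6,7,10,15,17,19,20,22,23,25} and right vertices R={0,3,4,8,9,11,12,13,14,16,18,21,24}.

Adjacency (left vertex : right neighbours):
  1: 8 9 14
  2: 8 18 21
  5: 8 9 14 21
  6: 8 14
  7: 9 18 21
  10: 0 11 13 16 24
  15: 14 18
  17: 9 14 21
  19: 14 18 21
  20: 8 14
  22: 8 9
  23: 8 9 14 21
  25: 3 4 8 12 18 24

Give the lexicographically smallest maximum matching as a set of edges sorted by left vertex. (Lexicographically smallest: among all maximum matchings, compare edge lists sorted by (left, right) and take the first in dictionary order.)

|M| = 7 (so the lex-smallest maximum matching has 7 edges)
process left vertices in ascending order; for each, take the smallest-labelled available neighbour that still permits 7 edges overall, or leave it unmatched if none does
lex-smallest matching: {1-8, 2-18, 5-9, 6-14, 7-21, 10-0, 25-3}

Lex-smallest maximum matching: {(1,8), (2,18), (5,9), (6,14), (7,21), (10,0), (25,3)}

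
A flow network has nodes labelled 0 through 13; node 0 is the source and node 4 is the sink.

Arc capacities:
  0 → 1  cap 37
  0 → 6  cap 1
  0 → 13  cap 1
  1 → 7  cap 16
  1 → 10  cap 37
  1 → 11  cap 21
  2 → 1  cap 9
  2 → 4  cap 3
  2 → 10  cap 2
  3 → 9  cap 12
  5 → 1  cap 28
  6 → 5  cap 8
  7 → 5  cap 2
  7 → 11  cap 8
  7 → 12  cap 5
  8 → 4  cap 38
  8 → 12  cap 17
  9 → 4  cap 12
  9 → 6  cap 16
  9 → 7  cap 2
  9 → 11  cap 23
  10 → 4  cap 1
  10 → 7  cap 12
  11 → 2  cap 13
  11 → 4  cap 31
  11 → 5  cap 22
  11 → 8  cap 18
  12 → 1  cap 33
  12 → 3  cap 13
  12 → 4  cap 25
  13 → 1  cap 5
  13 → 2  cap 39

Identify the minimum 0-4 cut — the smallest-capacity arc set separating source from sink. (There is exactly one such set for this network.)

augment #1: 0→1→10→4 push 1
augment #2: 0→1→11→4 push 21
augment #3: 0→13→2→4 push 1
augment #4: 0→1→7→11→4 push 8
augment #5: 0→1→7→12→4 push 5
max flow = 36; residual-reachable set from 0 gives S-side
cut edges (S→T): {(0,13), (1,11), (7,11), (7,12), (10,4)} total cap 36

Min-cut arcs: {(0,13), (1,11), (7,11), (7,12), (10,4)} (total capacity 36)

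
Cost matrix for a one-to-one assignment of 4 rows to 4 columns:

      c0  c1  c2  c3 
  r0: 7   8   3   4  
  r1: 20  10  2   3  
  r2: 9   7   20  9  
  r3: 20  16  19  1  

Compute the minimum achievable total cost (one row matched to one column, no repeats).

Minimum assignment cost: 17

optimal assignment: row0→col0 (cost 7), row1→col2 (cost 2), row2→col1 (cost 7), row3→col3 (cost 1)
total = 7 + 2 + 7 + 1 = 17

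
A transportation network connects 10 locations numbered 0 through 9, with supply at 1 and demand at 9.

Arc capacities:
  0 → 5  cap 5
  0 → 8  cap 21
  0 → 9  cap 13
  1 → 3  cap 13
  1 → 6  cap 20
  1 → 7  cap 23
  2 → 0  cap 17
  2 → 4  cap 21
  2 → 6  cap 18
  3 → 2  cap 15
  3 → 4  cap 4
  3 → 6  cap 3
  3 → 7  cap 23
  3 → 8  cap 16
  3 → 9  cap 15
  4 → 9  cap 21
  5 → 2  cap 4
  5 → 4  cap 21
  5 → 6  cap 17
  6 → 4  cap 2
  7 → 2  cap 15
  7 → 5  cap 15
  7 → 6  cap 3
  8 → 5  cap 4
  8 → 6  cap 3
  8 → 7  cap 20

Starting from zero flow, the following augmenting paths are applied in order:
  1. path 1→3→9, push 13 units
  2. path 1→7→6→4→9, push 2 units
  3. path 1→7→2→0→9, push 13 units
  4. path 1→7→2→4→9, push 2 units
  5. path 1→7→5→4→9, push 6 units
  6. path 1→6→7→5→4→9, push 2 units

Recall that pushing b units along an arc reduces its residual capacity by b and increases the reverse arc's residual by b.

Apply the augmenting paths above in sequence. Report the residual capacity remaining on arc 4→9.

after path 1 (1→3→9, push 13): res(4,9)=21
after path 2 (1→7→6→4→9, push 2): res(4,9)=19
after path 3 (1→7→2→0→9, push 13): res(4,9)=19
after path 4 (1→7→2→4→9, push 2): res(4,9)=17
after path 5 (1→7→5→4→9, push 6): res(4,9)=11
after path 6 (1→6→7→5→4→9, push 2): res(4,9)=9

Residual capacity of (4,9): 9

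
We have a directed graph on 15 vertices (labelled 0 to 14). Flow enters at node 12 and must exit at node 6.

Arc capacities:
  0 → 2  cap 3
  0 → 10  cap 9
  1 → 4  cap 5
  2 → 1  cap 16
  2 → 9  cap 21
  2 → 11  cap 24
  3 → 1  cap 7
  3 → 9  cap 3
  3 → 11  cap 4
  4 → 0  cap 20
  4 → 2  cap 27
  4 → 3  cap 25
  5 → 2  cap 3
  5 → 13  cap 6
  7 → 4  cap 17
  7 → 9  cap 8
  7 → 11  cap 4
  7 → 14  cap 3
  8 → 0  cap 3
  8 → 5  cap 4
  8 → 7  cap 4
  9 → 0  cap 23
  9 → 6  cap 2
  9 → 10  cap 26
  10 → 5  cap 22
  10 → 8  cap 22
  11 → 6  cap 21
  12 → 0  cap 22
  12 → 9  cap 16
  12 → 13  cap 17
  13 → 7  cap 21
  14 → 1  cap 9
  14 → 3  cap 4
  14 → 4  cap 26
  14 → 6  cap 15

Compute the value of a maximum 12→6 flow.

augment #1: 12→9→6 bottleneck 2, total now 2
augment #2: 12→0→2→11→6 bottleneck 3, total now 5
augment #3: 12→13→7→11→6 bottleneck 4, total now 9
augment #4: 12→13→7→14→6 bottleneck 3, total now 12
augment #5: 12→0→10→5→2→11→6 bottleneck 3, total now 15
augment #6: 12→13→7→4→2→11→6 bottleneck 10, total now 25
augment #7: 12→0→10→8→7→4→2→11→6 bottleneck 1, total now 26

Maximum flow value: 26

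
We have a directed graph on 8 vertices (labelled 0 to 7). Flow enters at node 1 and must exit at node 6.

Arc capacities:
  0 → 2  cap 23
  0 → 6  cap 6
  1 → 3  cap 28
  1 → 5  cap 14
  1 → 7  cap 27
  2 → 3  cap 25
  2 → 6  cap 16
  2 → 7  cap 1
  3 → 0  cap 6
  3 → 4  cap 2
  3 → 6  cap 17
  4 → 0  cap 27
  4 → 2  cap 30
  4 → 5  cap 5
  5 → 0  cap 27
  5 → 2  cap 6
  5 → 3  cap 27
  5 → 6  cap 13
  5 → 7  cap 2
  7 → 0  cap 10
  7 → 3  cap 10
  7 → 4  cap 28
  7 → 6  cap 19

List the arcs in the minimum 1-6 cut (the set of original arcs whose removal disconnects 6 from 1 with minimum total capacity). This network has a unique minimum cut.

augment #1: 1→3→6 push 17
augment #2: 1→5→6 push 13
augment #3: 1→7→6 push 19
augment #4: 1→3→0→6 push 6
augment #5: 1→5→2→6 push 1
augment #6: 1→3→4→2→6 push 2
augment #7: 1→7→0→2→6 push 8
max flow = 66; residual-reachable set from 1 gives S-side
cut edges (S→T): {(1,5), (1,7), (3,0), (3,4), (3,6)} total cap 66

Min-cut arcs: {(1,5), (1,7), (3,0), (3,4), (3,6)} (total capacity 66)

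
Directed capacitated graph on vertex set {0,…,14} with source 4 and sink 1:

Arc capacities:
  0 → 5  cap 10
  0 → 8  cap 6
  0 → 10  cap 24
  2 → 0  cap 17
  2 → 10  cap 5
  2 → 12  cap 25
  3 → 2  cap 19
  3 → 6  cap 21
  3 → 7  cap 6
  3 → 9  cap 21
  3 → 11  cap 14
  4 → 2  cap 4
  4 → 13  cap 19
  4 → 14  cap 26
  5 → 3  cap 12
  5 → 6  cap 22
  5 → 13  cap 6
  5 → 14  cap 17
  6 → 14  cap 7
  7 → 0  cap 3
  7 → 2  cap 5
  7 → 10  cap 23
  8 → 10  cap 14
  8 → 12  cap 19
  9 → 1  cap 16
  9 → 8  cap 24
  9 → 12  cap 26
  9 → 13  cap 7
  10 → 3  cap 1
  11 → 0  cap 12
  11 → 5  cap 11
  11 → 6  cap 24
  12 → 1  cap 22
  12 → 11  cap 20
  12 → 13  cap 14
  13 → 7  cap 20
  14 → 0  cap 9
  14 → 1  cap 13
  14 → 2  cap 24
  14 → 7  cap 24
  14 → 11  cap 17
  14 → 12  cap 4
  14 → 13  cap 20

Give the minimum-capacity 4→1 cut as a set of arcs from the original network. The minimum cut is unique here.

augment #1: 4→14→1 push 13
augment #2: 4→2→12→1 push 4
augment #3: 4→14→12→1 push 4
augment #4: 4→14→2→12→1 push 9
augment #5: 4→13→7→2→12→1 push 5
augment #6: 4→13→7→10→3→9→1 push 1
augment #7: 4→13→7→0→5→3→9→1 push 3
max flow = 39; residual-reachable set from 4 gives S-side
cut edges (S→T): {(4,2), (4,14), (7,0), (7,2), (10,3)} total cap 39

Min-cut arcs: {(4,2), (4,14), (7,0), (7,2), (10,3)} (total capacity 39)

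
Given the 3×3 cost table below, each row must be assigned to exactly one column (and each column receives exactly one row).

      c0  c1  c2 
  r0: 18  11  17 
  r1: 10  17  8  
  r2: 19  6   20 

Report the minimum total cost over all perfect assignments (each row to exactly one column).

Minimum assignment cost: 32

optimal assignment: row0→col0 (cost 18), row1→col2 (cost 8), row2→col1 (cost 6)
total = 18 + 8 + 6 = 32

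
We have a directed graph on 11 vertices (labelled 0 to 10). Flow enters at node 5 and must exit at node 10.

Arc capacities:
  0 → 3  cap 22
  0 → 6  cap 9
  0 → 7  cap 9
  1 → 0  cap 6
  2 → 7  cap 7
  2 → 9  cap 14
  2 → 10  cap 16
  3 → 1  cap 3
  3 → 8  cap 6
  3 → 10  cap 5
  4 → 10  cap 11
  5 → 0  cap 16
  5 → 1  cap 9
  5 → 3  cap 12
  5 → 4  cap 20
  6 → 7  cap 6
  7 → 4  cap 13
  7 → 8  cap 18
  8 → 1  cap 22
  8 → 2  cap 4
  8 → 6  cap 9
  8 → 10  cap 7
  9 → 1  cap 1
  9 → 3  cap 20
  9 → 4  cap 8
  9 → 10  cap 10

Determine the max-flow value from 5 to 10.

augment #1: 5→3→10 bottleneck 5, total now 5
augment #2: 5→4→10 bottleneck 11, total now 16
augment #3: 5→3→8→10 bottleneck 6, total now 22
augment #4: 5→0→7→8→10 bottleneck 1, total now 23
augment #5: 5→0→7→8→2→10 bottleneck 4, total now 27

Maximum flow value: 27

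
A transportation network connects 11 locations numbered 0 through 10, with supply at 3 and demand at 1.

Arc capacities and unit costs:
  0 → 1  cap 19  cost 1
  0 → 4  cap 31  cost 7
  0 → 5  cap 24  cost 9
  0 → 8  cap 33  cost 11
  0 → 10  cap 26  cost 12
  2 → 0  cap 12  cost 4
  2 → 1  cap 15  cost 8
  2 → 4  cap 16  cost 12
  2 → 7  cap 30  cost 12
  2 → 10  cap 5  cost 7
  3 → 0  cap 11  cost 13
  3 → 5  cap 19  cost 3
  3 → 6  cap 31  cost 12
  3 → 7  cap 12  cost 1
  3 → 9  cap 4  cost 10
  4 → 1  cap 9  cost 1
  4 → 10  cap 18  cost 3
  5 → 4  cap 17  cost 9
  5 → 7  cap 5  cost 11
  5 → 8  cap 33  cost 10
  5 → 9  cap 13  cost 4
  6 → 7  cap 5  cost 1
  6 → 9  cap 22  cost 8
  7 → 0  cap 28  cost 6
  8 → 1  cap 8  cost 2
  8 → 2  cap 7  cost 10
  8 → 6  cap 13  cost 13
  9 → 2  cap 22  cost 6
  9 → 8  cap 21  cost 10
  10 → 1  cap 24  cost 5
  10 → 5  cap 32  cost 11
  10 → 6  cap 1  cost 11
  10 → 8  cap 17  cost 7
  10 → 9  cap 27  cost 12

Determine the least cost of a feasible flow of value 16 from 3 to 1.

shortest-cost path #1: 3→7→0→1 push 12 @ unit cost 8 (adds 96)
shortest-cost path #2: 3→5→4→1 push 4 @ unit cost 13 (adds 52)
total cost = 148

Minimum cost for 16 units: 148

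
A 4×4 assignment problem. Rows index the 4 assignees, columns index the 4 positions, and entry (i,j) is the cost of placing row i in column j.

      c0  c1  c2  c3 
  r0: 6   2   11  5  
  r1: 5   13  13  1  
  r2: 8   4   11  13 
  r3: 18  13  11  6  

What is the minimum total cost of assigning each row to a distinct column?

Minimum assignment cost: 22

one of 2 optimal assignments: row0→col0 (cost 6), row1→col3 (cost 1), row2→col1 (cost 4), row3→col2 (cost 11)
total = 6 + 1 + 4 + 11 = 22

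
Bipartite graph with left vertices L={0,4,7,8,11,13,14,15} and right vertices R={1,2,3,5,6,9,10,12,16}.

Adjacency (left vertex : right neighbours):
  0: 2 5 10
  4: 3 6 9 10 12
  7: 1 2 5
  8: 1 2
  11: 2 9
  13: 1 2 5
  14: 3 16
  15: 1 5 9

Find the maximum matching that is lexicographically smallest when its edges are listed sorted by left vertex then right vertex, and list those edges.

Lex-smallest maximum matching: {(0,10), (4,3), (7,1), (8,2), (11,9), (13,5), (14,16)}

|M| = 7 (so the lex-smallest maximum matching has 7 edges)
process left vertices in ascending order; for each, take the smallest-labelled available neighbour that still permits 7 edges overall, or leave it unmatched if none does
lex-smallest matching: {0-10, 4-3, 7-1, 8-2, 11-9, 13-5, 14-16}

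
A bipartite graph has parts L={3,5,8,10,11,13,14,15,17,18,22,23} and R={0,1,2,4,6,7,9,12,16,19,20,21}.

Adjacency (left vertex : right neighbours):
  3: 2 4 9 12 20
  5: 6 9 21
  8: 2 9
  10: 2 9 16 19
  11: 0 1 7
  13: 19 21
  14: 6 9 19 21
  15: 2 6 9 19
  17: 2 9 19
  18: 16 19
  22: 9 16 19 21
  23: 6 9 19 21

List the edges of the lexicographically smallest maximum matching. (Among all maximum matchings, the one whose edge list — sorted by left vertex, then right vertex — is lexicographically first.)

|M| = 8 (so the lex-smallest maximum matching has 8 edges)
process left vertices in ascending order; for each, take the smallest-labelled available neighbour that still permits 8 edges overall, or leave it unmatched if none does
lex-smallest matching: {3-4, 5-6, 8-2, 10-9, 11-0, 13-19, 14-21, 18-16}

Lex-smallest maximum matching: {(3,4), (5,6), (8,2), (10,9), (11,0), (13,19), (14,21), (18,16)}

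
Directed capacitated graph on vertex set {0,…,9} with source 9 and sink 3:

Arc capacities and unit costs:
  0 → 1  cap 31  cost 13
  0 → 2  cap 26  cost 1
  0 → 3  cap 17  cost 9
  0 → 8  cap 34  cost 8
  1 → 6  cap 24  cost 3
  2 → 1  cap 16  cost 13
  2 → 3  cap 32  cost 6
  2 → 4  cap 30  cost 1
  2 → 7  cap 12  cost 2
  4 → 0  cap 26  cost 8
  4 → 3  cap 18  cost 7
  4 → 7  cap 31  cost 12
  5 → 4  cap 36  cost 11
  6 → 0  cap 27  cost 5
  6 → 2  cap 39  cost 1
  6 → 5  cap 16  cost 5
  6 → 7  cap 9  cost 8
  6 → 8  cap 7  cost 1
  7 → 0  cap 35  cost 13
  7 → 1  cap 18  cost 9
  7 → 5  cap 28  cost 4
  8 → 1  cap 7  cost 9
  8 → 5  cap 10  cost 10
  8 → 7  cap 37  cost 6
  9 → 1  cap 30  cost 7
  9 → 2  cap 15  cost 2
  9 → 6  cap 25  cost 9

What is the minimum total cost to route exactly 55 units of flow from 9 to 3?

Minimum cost for 55 units: 846

shortest-cost path #1: 9→2→3 push 15 @ unit cost 8 (adds 120)
shortest-cost path #2: 9→6→2→3 push 17 @ unit cost 16 (adds 272)
shortest-cost path #3: 9→6→2→4→3 push 8 @ unit cost 18 (adds 144)
shortest-cost path #4: 9→1→6→2→4→3 push 10 @ unit cost 19 (adds 190)
shortest-cost path #5: 9→1→6→0→3 push 5 @ unit cost 24 (adds 120)
total cost = 846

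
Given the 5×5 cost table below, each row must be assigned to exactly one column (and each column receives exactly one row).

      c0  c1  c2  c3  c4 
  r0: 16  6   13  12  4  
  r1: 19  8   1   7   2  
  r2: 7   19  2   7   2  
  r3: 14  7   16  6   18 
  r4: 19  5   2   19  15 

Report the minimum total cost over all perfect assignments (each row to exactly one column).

one of 2 optimal assignments: row0→col1 (cost 6), row1→col4 (cost 2), row2→col0 (cost 7), row3→col3 (cost 6), row4→col2 (cost 2)
total = 6 + 2 + 7 + 6 + 2 = 23

Minimum assignment cost: 23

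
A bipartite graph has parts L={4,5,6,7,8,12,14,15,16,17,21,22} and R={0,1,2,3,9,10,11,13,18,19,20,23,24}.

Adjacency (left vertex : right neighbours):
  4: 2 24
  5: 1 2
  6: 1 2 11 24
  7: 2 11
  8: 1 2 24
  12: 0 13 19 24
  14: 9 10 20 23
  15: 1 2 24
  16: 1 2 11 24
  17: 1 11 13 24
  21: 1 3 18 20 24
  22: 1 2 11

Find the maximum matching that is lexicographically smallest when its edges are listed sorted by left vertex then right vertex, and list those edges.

Lex-smallest maximum matching: {(4,2), (5,1), (6,11), (8,24), (12,0), (14,9), (17,13), (21,3)}

|M| = 8 (so the lex-smallest maximum matching has 8 edges)
process left vertices in ascending order; for each, take the smallest-labelled available neighbour that still permits 8 edges overall, or leave it unmatched if none does
lex-smallest matching: {4-2, 5-1, 6-11, 8-24, 12-0, 14-9, 17-13, 21-3}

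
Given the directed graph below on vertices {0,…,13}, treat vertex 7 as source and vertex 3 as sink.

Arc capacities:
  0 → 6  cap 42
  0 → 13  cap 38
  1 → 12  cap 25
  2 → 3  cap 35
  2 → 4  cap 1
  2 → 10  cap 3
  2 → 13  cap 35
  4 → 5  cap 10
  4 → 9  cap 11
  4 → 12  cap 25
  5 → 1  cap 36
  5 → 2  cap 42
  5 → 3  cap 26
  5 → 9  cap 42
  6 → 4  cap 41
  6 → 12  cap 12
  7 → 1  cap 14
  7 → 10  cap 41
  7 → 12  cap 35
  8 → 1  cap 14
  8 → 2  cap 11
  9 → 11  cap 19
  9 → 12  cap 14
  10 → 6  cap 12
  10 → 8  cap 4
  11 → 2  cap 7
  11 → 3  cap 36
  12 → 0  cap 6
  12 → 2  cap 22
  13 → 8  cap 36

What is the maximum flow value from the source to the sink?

augment #1: 7→12→2→3 bottleneck 22, total now 22
augment #2: 7→10→8→2→3 bottleneck 4, total now 26
augment #3: 7→10→6→4→5→3 bottleneck 10, total now 36
augment #4: 7→10→6→4→9→11→3 bottleneck 2, total now 38
augment #5: 7→12→0→13→8→2→3 bottleneck 6, total now 44

Maximum flow value: 44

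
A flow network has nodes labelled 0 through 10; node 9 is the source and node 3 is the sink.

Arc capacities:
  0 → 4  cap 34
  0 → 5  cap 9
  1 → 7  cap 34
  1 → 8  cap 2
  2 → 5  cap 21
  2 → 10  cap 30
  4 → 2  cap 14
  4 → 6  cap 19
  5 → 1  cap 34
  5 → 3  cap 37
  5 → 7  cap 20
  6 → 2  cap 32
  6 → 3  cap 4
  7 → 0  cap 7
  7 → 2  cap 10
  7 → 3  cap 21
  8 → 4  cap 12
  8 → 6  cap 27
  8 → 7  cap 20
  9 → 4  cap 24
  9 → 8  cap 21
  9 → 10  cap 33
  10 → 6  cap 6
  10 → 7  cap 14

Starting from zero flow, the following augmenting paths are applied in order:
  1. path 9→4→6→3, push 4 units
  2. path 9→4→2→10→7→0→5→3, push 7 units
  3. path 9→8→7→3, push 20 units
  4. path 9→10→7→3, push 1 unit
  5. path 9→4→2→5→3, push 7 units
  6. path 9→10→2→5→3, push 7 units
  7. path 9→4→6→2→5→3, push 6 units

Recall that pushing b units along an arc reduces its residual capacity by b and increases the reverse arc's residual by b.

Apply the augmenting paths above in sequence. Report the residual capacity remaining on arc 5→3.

after path 1 (9→4→6→3, push 4): res(5,3)=37
after path 2 (9→4→2→10→7→0→5→3, push 7): res(5,3)=30
after path 3 (9→8→7→3, push 20): res(5,3)=30
after path 4 (9→10→7→3, push 1): res(5,3)=30
after path 5 (9→4→2→5→3, push 7): res(5,3)=23
after path 6 (9→10→2→5→3, push 7): res(5,3)=16
after path 7 (9→4→6→2→5→3, push 6): res(5,3)=10

Residual capacity of (5,3): 10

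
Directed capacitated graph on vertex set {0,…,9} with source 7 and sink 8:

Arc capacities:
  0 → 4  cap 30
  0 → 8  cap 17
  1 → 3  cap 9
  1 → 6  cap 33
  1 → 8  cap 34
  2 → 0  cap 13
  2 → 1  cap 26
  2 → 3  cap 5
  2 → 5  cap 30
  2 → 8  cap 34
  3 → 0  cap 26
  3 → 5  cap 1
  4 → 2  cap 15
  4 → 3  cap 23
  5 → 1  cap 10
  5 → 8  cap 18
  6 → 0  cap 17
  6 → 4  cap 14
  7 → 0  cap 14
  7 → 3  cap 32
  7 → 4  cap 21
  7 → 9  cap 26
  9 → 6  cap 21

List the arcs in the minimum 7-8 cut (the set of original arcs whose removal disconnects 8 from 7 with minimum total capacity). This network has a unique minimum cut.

Min-cut arcs: {(0,8), (3,5), (4,2)} (total capacity 33)

augment #1: 7→0→8 push 14
augment #2: 7→3→0→8 push 3
augment #3: 7→3→5→8 push 1
augment #4: 7→4→2→8 push 15
max flow = 33; residual-reachable set from 7 gives S-side
cut edges (S→T): {(0,8), (3,5), (4,2)} total cap 33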